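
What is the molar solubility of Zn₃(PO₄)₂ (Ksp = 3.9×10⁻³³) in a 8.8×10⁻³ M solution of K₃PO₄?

1.2×10⁻¹⁰ M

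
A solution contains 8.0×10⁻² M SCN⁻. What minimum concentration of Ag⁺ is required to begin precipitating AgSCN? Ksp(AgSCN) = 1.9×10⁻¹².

2.4×10⁻¹¹ M

A salt starts to precipitate once the ion product Q reaches its Ksp.
AgSCN(s) ⇌ Ag⁺(aq) + SCN⁻(aq)
Ksp = [Ag⁺][SCN⁻] = [Ag⁺](8.0×10⁻²)
[Ag⁺] = 1.9×10⁻¹² / (8.0×10⁻²) = 2.4×10⁻¹¹
[Ag⁺] = 2.4×10⁻¹¹ M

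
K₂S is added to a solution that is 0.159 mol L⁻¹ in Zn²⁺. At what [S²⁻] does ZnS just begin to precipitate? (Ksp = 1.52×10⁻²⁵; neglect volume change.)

The threshold for precipitation is Q = Ksp.
ZnS(s) ⇌ Zn²⁺(aq) + S²⁻(aq)
Ksp = [Zn²⁺][S²⁻] = [S²⁻](0.159)
[S²⁻] = 1.52×10⁻²⁵ / (0.159) = 9.56×10⁻²⁵
[S²⁻] = 9.56×10⁻²⁵ mol L⁻¹

9.56×10⁻²⁵ M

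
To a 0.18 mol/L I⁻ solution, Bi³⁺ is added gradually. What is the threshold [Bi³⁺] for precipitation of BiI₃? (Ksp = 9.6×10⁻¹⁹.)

A salt starts to precipitate once the ion product Q reaches its Ksp.
BiI₃(s) ⇌ Bi³⁺(aq) + 3 I⁻(aq)
Ksp = [Bi³⁺][I⁻]^3 = [Bi³⁺](0.18)^3
[Bi³⁺] = 9.6×10⁻¹⁹ / (0.18)^3 = 1.6×10⁻¹⁶
[Bi³⁺] = 1.6×10⁻¹⁶ mol/L

1.6×10⁻¹⁶ M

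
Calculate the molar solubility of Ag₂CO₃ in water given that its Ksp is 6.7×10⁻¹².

Ag₂CO₃(s) ⇌ 2 Ag⁺(aq) + CO₃²⁻(aq)
With molar solubility s: [Ag⁺] = 2s, [CO₃²⁻] = s.
Ksp = [Ag⁺]^2[CO₃²⁻] = (2s)^2 · s = 4s^3
4s^3 = 6.7×10⁻¹²  ⇒  s^3 = 1.7×10⁻¹²
s = (1.7×10⁻¹²)^(1/3) = 1.2×10⁻⁴ M

1.2×10⁻⁴ M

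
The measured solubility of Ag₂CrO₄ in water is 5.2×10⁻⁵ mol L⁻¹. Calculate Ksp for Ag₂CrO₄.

Ksp = 5.6×10⁻¹³

Ag₂CrO₄(s) ⇌ 2 Ag⁺(aq) + CrO₄²⁻(aq)
Call the molar solubility s, so that [Ag⁺] = 2s and [CrO₄²⁻] = s.
Ksp = [Ag⁺]^2[CrO₄²⁻] = (2s)^2 · s = 4s^3
Ksp = 4 × (5.2×10⁻⁵)^3 = 5.6×10⁻¹³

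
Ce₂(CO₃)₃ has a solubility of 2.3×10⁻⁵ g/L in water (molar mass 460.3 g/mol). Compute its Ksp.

Ksp = 3.4×10⁻³⁵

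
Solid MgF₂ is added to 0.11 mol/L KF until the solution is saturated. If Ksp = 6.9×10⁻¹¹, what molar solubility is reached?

5.7×10⁻⁹ M

MgF₂(s) ⇌ Mg²⁺(aq) + 2 F⁻(aq)
With F⁻ already at 0.11 mol/L and s small, take [F⁻] ≈ 0.11 mol/L and [Mg²⁺] = s.
Ksp = [Mg²⁺][F⁻]^2 = s(0.11)^2
s = 6.9×10⁻¹¹ / (0.11)^2 = 5.7×10⁻⁹
s = 5.7×10⁻⁹ mol/L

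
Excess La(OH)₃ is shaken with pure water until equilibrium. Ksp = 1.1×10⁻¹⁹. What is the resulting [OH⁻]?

La(OH)₃(s) ⇌ La³⁺(aq) + 3 OH⁻(aq)
For each mole of La(OH)₃ that dissolves per liter, [La³⁺] = s and [OH⁻] = 3s; let s denote this solubility.
Ksp = [La³⁺][OH⁻]^3 = s · (3s)^3 = 27s^4 = 1.1×10⁻¹⁹
s = 8.0×10⁻⁶ mol/L
[OH⁻] = 3s = 2.4×10⁻⁵ mol/L

2.4×10⁻⁵ M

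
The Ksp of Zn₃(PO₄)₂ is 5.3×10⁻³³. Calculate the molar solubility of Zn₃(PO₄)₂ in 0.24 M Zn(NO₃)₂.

Zn₃(PO₄)₂(s) ⇌ 3 Zn²⁺(aq) + 2 PO₄³⁻(aq)
Let s be the solubility of Zn₃(PO₄)₂ here. The common ion gives [Zn²⁺] ≈ 0.24 M, and [PO₄³⁻] = 2s.
Ksp = [Zn²⁺]^3[PO₄³⁻]^2 = (0.24)^3(2s)^2
(2s)^2 = 5.3×10⁻³³ / (0.24)^3 = 3.8×10⁻³¹
s = 3.1×10⁻¹⁶ M

3.1×10⁻¹⁶ M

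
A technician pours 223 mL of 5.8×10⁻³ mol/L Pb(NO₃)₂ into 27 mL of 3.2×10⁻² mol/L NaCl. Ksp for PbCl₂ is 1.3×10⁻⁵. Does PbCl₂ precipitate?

No

The combined volume is 250 mL.
[Pb²⁺] = (5.8×10⁻³)(223)/250 = 5.2×10⁻³ mol/L
[Cl⁻] = (3.2×10⁻²)(27)/250 = 3.5×10⁻³ mol/L
Q = [Pb²⁺][Cl⁻]^2 = 6.2×10⁻⁸
Since Q (6.2×10⁻⁸) is less than Ksp (1.3×10⁻⁵), no PbCl₂ precipitates.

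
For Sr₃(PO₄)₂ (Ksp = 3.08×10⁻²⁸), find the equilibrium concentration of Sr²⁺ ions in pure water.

3.70×10⁻⁶ M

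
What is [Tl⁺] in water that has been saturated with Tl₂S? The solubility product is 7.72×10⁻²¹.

Tl₂S(s) ⇌ 2 Tl⁺(aq) + S²⁻(aq)
If s mol/L of Tl₂S dissolves, [Tl⁺] = 2s and [S²⁻] = s.
Ksp = [Tl⁺]^2[S²⁻] = (2s)^2 · s = 4s^3 = 7.72×10⁻²¹
s = 1.25×10⁻⁷ M
[Tl⁺] = 2s = 2.49×10⁻⁷ M

2.49×10⁻⁷ M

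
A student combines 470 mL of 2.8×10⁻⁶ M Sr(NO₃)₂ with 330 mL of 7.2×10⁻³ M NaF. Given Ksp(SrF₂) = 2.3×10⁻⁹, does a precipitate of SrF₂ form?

No

After mixing, V = 470 mL + 330 mL = 800 mL.
[Sr²⁺] = (2.8×10⁻⁶)(470)/800 = 1.6×10⁻⁶ M
[F⁻] = (7.2×10⁻³)(330)/800 = 3.0×10⁻³ M
Q = [Sr²⁺][F⁻]^2 = 1.5×10⁻¹¹
Q < Ksp (1.5×10⁻¹¹ vs 2.3×10⁻⁹); the solution remains unsaturated and no precipitate forms.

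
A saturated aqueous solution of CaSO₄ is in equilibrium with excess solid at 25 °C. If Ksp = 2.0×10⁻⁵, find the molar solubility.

CaSO₄(s) ⇌ Ca²⁺(aq) + SO₄²⁻(aq)
For each mole of CaSO₄ that dissolves per liter, [Ca²⁺] = s and [SO₄²⁻] = s; let s denote this solubility.
Ksp = [Ca²⁺][SO₄²⁻] = s · s = s^2
s^2 = 2.0×10⁻⁵
s = 4.5×10⁻³ mol L⁻¹

4.5×10⁻³ M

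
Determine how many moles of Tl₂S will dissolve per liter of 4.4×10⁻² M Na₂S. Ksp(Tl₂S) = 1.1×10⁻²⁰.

2.5×10⁻¹⁰ M

Tl₂S(s) ⇌ 2 Tl⁺(aq) + S²⁻(aq)
The solution already contains S²⁻ at 4.4×10⁻² M. Let s be the molar solubility of Tl₂S.
[S²⁻] ≈ 4.4×10⁻² M (common ion dominates); [Tl⁺] = 2s.
Ksp = [Tl⁺]^2[S²⁻] = (2s)^2(4.4×10⁻²)
(2s)^2 = 1.1×10⁻²⁰ / (4.4×10⁻²) = 2.5×10⁻¹⁹
s = 2.5×10⁻¹⁰ M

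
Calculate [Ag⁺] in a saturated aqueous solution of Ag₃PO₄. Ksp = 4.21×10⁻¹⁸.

5.96×10⁻⁵ M

Ag₃PO₄(s) ⇌ 3 Ag⁺(aq) + PO₄³⁻(aq)
With molar solubility s: [Ag⁺] = 3s, [PO₄³⁻] = s.
Ksp = [Ag⁺]^3[PO₄³⁻] = (3s)^3 · s = 27s^4 = 4.21×10⁻¹⁸
s = 1.99×10⁻⁵ mol L⁻¹
[Ag⁺] = 3s = 5.96×10⁻⁵ mol L⁻¹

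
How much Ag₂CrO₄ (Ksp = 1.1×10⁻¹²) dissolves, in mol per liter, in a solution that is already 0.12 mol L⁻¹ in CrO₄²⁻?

Ag₂CrO₄(s) ⇌ 2 Ag⁺(aq) + CrO₄²⁻(aq)
The solution already contains CrO₄²⁻ at 0.12 mol L⁻¹. Let s be the molar solubility of Ag₂CrO₄.
[CrO₄²⁻] ≈ 0.12 mol L⁻¹ (common ion dominates); [Ag⁺] = 2s.
Ksp = [Ag⁺]^2[CrO₄²⁻] = (2s)^2(0.12)
(2s)^2 = 1.1×10⁻¹² / (0.12) = 9.2×10⁻¹²
s = 1.5×10⁻⁶ mol L⁻¹

1.5×10⁻⁶ M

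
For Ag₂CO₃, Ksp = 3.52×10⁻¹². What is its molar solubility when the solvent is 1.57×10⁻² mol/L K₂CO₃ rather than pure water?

Ag₂CO₃(s) ⇌ 2 Ag⁺(aq) + CO₃²⁻(aq)
With CO₃²⁻ already at 1.57×10⁻² mol/L and s small, take [CO₃²⁻] ≈ 1.57×10⁻² mol/L and [Ag⁺] = 2s.
Ksp = [Ag⁺]^2[CO₃²⁻] = (2s)^2(1.57×10⁻²)
(2s)^2 = 3.52×10⁻¹² / (1.57×10⁻²) = 2.24×10⁻¹⁰
s = 7.49×10⁻⁶ mol/L

7.49×10⁻⁶ M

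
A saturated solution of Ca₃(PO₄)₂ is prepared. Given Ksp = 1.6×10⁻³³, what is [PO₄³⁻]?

Ca₃(PO₄)₂(s) ⇌ 3 Ca²⁺(aq) + 2 PO₄³⁻(aq)
If s mol/L of Ca₃(PO₄)₂ dissolves, [Ca²⁺] = 3s and [PO₄³⁻] = 2s.
Ksp = [Ca²⁺]^3[PO₄³⁻]^2 = (3s)^3 · (2s)^2 = 108s^5 = 1.6×10⁻³³
s = 1.1×10⁻⁷ mol L⁻¹
[PO₄³⁻] = 2s = 2.2×10⁻⁷ mol L⁻¹

2.2×10⁻⁷ M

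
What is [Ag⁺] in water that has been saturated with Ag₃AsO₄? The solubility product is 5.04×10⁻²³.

3.51×10⁻⁶ M

Ag₃AsO₄(s) ⇌ 3 Ag⁺(aq) + AsO₄³⁻(aq)
Call the molar solubility s, so that [Ag⁺] = 3s and [AsO₄³⁻] = s.
Ksp = [Ag⁺]^3[AsO₄³⁻] = (3s)^3 · s = 27s^4 = 5.04×10⁻²³
s = 1.17×10⁻⁶ M
[Ag⁺] = 3s = 3.51×10⁻⁶ M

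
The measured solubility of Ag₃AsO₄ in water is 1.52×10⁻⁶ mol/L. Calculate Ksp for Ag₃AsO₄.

Ag₃AsO₄(s) ⇌ 3 Ag⁺(aq) + AsO₄³⁻(aq)
Let s be the molar solubility. Then [Ag⁺] = 3s and [AsO₄³⁻] = s.
Ksp = [Ag⁺]^3[AsO₄³⁻] = (3s)^3 · s = 27s^4
Ksp = 27 × (1.52×10⁻⁶)^4 = 1.44×10⁻²²

Ksp = 1.44×10⁻²²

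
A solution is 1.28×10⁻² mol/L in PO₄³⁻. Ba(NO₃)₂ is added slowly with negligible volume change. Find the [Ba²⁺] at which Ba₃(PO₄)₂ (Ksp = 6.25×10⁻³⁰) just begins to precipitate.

3.37×10⁻⁹ M

Each salt precipitates once Q = Ksp for that salt.
Ba₃(PO₄)₂(s) ⇌ 3 Ba²⁺(aq) + 2 PO₄³⁻(aq)
Ksp = [Ba²⁺]^3[PO₄³⁻]^2 = [Ba²⁺]^3(1.28×10⁻²)^2
[Ba²⁺]^3 = 6.25×10⁻³⁰ / (1.28×10⁻²)^2 = 3.81×10⁻²⁶
[Ba²⁺] = 3.37×10⁻⁹ mol/L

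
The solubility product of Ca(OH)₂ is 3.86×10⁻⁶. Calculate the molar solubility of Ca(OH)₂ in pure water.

Ca(OH)₂(s) ⇌ Ca²⁺(aq) + 2 OH⁻(aq)
Let s be the molar solubility. Then [Ca²⁺] = s and [OH⁻] = 2s.
Ksp = [Ca²⁺][OH⁻]^2 = s · (2s)^2 = 4s^3
4s^3 = 3.86×10⁻⁶  ⇒  s^3 = 9.65×10⁻⁷
Taking the 3rd root, s = 9.88×10⁻³ mol/L.

9.88×10⁻³ M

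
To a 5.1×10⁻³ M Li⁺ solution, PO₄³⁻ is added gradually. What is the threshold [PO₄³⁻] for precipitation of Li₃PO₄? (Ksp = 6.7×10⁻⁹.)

5.1×10⁻² M

Each salt precipitates once Q = Ksp for that salt.
Li₃PO₄(s) ⇌ 3 Li⁺(aq) + PO₄³⁻(aq)
Ksp = [Li⁺]^3[PO₄³⁻] = [PO₄³⁻](5.1×10⁻³)^3
[PO₄³⁻] = 6.7×10⁻⁹ / (5.1×10⁻³)^3 = 5.1×10⁻²
[PO₄³⁻] = 5.1×10⁻² M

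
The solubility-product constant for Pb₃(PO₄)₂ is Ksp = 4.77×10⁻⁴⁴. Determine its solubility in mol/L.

8.49×10⁻¹⁰ M

Pb₃(PO₄)₂(s) ⇌ 3 Pb²⁺(aq) + 2 PO₄³⁻(aq)
Let s be the molar solubility. Then [Pb²⁺] = 3s and [PO₄³⁻] = 2s.
Ksp = [Pb²⁺]^3[PO₄³⁻]^2 = (3s)^3 · (2s)^2 = 108s^5
108s^5 = 4.77×10⁻⁴⁴  ⇒  s^5 = 4.42×10⁻⁴⁶
s = (4.42×10⁻⁴⁶)^(1/5) = 8.49×10⁻¹⁰ M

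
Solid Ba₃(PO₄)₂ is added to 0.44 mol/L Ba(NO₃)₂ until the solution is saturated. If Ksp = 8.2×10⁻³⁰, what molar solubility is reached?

4.9×10⁻¹⁵ M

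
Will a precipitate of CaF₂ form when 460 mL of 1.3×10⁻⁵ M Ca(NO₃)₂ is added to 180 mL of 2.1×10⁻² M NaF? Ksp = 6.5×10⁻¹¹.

Yes

The combined volume is 640 mL.
[Ca²⁺] = (1.3×10⁻⁵)(460)/640 = 9.3×10⁻⁶ M
[F⁻] = (2.1×10⁻²)(180)/640 = 5.9×10⁻³ M
Q = [Ca²⁺][F⁻]^2 = 3.3×10⁻¹⁰
Q = 3.3×10⁻¹⁰ > Ksp = 6.5×10⁻¹¹, so the solution is supersaturated and CaF₂ precipitates.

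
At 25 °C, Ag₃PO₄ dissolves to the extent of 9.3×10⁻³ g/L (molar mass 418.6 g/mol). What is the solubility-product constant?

Ksp = 6.6×10⁻¹⁸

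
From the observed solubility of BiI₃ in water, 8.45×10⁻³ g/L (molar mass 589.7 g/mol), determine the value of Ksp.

Molar solubility s = (8.45×10⁻³ g/L) / (589.7 g/mol) = 1.4329×10⁻⁵ mol/L
BiI₃(s) ⇌ Bi³⁺(aq) + 3 I⁻(aq)
Let s be the molar solubility. Then [Bi³⁺] = s and [I⁻] = 3s.
Ksp = [Bi³⁺][I⁻]^3 = s · (3s)^3 = 27s^4
Ksp = 27 × (1.4329×10⁻⁵)^4 = 1.14×10⁻¹⁸

Ksp = 1.14×10⁻¹⁸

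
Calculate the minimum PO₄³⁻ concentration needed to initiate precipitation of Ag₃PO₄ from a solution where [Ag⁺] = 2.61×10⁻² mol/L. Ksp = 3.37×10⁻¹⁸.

A salt starts to precipitate once the ion product Q reaches its Ksp.
Ag₃PO₄(s) ⇌ 3 Ag⁺(aq) + PO₄³⁻(aq)
Ksp = [Ag⁺]^3[PO₄³⁻] = [PO₄³⁻](2.61×10⁻²)^3
[PO₄³⁻] = 3.37×10⁻¹⁸ / (2.61×10⁻²)^3 = 1.90×10⁻¹³
[PO₄³⁻] = 1.90×10⁻¹³ mol/L

1.90×10⁻¹³ M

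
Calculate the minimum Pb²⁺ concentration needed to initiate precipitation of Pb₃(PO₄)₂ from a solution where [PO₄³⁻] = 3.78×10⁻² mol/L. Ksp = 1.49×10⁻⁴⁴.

2.18×10⁻¹⁴ M

Precipitation of each salt begins when its ion product equals Ksp.
Pb₃(PO₄)₂(s) ⇌ 3 Pb²⁺(aq) + 2 PO₄³⁻(aq)
Ksp = [Pb²⁺]^3[PO₄³⁻]^2 = [Pb²⁺]^3(3.78×10⁻²)^2
[Pb²⁺]^3 = 1.49×10⁻⁴⁴ / (3.78×10⁻²)^2 = 1.04×10⁻⁴¹
[Pb²⁺] = 2.18×10⁻¹⁴ mol/L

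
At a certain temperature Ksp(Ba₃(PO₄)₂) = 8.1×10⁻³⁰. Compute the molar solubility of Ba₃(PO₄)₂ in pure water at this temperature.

6.0×10⁻⁷ M

Ba₃(PO₄)₂(s) ⇌ 3 Ba²⁺(aq) + 2 PO₄³⁻(aq)
With molar solubility s: [Ba²⁺] = 3s, [PO₄³⁻] = 2s.
Ksp = [Ba²⁺]^3[PO₄³⁻]^2 = (3s)^3 · (2s)^2 = 108s^5
108s^5 = 8.1×10⁻³⁰  ⇒  s^5 = 7.5×10⁻³²
Taking the 5th root, s = 6.0×10⁻⁷ mol/L.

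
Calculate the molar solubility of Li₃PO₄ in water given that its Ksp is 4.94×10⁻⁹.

3.68×10⁻³ M

Li₃PO₄(s) ⇌ 3 Li⁺(aq) + PO₄³⁻(aq)
Let s be the molar solubility. Then [Li⁺] = 3s and [PO₄³⁻] = s.
Ksp = [Li⁺]^3[PO₄³⁻] = (3s)^3 · s = 27s^4
27s^4 = 4.94×10⁻⁹  ⇒  s^4 = 1.83×10⁻¹⁰
s = 3.68×10⁻³ mol L⁻¹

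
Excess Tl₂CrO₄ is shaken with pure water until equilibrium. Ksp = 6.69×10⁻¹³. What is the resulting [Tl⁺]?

1.10×10⁻⁴ M

Tl₂CrO₄(s) ⇌ 2 Tl⁺(aq) + CrO₄²⁻(aq)
Let s be the molar solubility. Then [Tl⁺] = 2s and [CrO₄²⁻] = s.
Ksp = [Tl⁺]^2[CrO₄²⁻] = (2s)^2 · s = 4s^3 = 6.69×10⁻¹³
s = 5.51×10⁻⁵ mol L⁻¹
[Tl⁺] = 2s = 1.10×10⁻⁴ mol L⁻¹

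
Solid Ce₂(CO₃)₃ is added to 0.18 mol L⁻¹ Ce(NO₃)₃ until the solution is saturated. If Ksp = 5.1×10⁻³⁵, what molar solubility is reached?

Ce₂(CO₃)₃(s) ⇌ 2 Ce³⁺(aq) + 3 CO₃²⁻(aq)
Ce³⁺ is already present at 0.18 mol L⁻¹. If s mol/L of Ce₂(CO₃)₃ dissolves, [CO₃²⁻] = 3s while [Ce³⁺] ≈ 0.18 mol L⁻¹.
Ksp = [Ce³⁺]^2[CO₃²⁻]^3 = (0.18)^2(3s)^3
(3s)^3 = 5.1×10⁻³⁵ / (0.18)^2 = 1.6×10⁻³³
s = 3.9×10⁻¹² mol L⁻¹

3.9×10⁻¹² M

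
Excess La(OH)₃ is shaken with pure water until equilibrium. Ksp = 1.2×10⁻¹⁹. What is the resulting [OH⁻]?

La(OH)₃(s) ⇌ La³⁺(aq) + 3 OH⁻(aq)
Call the molar solubility s, so that [La³⁺] = s and [OH⁻] = 3s.
Ksp = [La³⁺][OH⁻]^3 = s · (3s)^3 = 27s^4 = 1.2×10⁻¹⁹
s = 8.2×10⁻⁶ mol L⁻¹
[OH⁻] = 3s = 2.4×10⁻⁵ mol L⁻¹

2.4×10⁻⁵ M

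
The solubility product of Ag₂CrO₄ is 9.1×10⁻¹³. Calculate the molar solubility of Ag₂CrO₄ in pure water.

Ag₂CrO₄(s) ⇌ 2 Ag⁺(aq) + CrO₄²⁻(aq)
Let s be the molar solubility. Then [Ag⁺] = 2s and [CrO₄²⁻] = s.
Ksp = [Ag⁺]^2[CrO₄²⁻] = (2s)^2 · s = 4s^3
4s^3 = 9.1×10⁻¹³  ⇒  s^3 = 2.3×10⁻¹³
s = 6.1×10⁻⁵ mol/L

6.1×10⁻⁵ M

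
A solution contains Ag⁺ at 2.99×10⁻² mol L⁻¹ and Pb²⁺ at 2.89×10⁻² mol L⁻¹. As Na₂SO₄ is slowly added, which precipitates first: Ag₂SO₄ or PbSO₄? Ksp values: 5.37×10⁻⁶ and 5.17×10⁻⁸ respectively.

Precipitation of each salt begins when its ion product equals Ksp.
For Ag₂SO₄: [SO₄²⁻] = (Ksp/[Ag⁺]^2) = 6.01×10⁻³ mol L⁻¹
For PbSO₄: [SO₄²⁻] = (Ksp/[Pb²⁺]) = 1.79×10⁻⁶ mol L⁻¹
The smaller threshold [SO₄²⁻] is reached first, so PbSO₄ precipitates first.

PbSO₄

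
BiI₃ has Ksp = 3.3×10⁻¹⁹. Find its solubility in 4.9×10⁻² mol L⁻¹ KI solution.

2.8×10⁻¹⁵ M

BiI₃(s) ⇌ Bi³⁺(aq) + 3 I⁻(aq)
The solution already contains I⁻ at 4.9×10⁻² mol L⁻¹. Let s be the molar solubility of BiI₃.
[I⁻] ≈ 4.9×10⁻² mol L⁻¹ (common ion dominates); [Bi³⁺] = s.
Ksp = [Bi³⁺][I⁻]^3 = s(4.9×10⁻²)^3
s = 3.3×10⁻¹⁹ / (4.9×10⁻²)^3 = 2.8×10⁻¹⁵
s = 2.8×10⁻¹⁵ mol L⁻¹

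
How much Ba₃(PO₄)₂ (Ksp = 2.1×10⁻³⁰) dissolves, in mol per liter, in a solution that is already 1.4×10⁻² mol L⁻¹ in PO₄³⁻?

Ba₃(PO₄)₂(s) ⇌ 3 Ba²⁺(aq) + 2 PO₄³⁻(aq)
PO₄³⁻ is already present at 1.4×10⁻² mol L⁻¹. If s mol/L of Ba₃(PO₄)₂ dissolves, [Ba²⁺] = 3s while [PO₄³⁻] ≈ 1.4×10⁻² mol L⁻¹.
Ksp = [Ba²⁺]^3[PO₄³⁻]^2 = (3s)^3(1.4×10⁻²)^2
(3s)^3 = 2.1×10⁻³⁰ / (1.4×10⁻²)^2 = 1.1×10⁻²⁶
s = 7.3×10⁻¹⁰ mol L⁻¹

7.3×10⁻¹⁰ M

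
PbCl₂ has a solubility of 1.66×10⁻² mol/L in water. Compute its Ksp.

Ksp = 1.83×10⁻⁵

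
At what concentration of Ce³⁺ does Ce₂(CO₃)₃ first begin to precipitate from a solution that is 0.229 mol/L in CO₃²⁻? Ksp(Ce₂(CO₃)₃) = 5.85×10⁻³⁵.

Each salt precipitates once Q = Ksp for that salt.
Ce₂(CO₃)₃(s) ⇌ 2 Ce³⁺(aq) + 3 CO₃²⁻(aq)
Ksp = [Ce³⁺]^2[CO₃²⁻]^3 = [Ce³⁺]^2(0.229)^3
[Ce³⁺]^2 = 5.85×10⁻³⁵ / (0.229)^3 = 4.87×10⁻³³
[Ce³⁺] = 6.98×10⁻¹⁷ mol/L

6.98×10⁻¹⁷ M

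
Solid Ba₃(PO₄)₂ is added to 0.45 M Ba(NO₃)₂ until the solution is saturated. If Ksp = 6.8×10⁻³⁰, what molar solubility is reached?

4.3×10⁻¹⁵ M

Ba₃(PO₄)₂(s) ⇌ 3 Ba²⁺(aq) + 2 PO₄³⁻(aq)
The solution already contains Ba²⁺ at 0.45 M. Let s be the molar solubility of Ba₃(PO₄)₂.
[Ba²⁺] ≈ 0.45 M (common ion dominates); [PO₄³⁻] = 2s.
Ksp = [Ba²⁺]^3[PO₄³⁻]^2 = (0.45)^3(2s)^2
(2s)^2 = 6.8×10⁻³⁰ / (0.45)^3 = 7.5×10⁻²⁹
s = 4.3×10⁻¹⁵ M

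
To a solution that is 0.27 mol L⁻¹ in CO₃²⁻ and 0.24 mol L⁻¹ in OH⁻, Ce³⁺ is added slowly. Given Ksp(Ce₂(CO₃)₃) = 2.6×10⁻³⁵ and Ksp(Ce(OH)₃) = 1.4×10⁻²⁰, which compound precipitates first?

Ce(OH)₃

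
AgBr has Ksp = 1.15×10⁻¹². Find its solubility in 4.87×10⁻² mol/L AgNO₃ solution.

2.36×10⁻¹¹ M

AgBr(s) ⇌ Ag⁺(aq) + Br⁻(aq)
Ag⁺ is already present at 4.87×10⁻² mol/L. If s mol/L of AgBr dissolves, [Br⁻] = s while [Ag⁺] ≈ 4.87×10⁻² mol/L.
Ksp = [Ag⁺][Br⁻] = (4.87×10⁻²)s
s = 1.15×10⁻¹² / (4.87×10⁻²) = 2.36×10⁻¹¹
s = 2.36×10⁻¹¹ mol/L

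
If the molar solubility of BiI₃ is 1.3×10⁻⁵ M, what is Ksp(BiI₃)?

BiI₃(s) ⇌ Bi³⁺(aq) + 3 I⁻(aq)
Call the molar solubility s, so that [Bi³⁺] = s and [I⁻] = 3s.
Ksp = [Bi³⁺][I⁻]^3 = s · (3s)^3 = 27s^4
Ksp = 27 × (1.3×10⁻⁵)^4 = 7.7×10⁻¹⁹

Ksp = 7.7×10⁻¹⁹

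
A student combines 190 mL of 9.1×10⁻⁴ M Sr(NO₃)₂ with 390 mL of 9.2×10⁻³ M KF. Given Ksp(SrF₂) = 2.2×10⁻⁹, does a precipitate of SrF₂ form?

Yes

The combined volume is 580 mL.
[Sr²⁺] = (9.1×10⁻⁴)(190)/580 = 3.0×10⁻⁴ M
[F⁻] = (9.2×10⁻³)(390)/580 = 6.2×10⁻³ M
Q = [Sr²⁺][F⁻]^2 = 1.1×10⁻⁸
Q = 1.1×10⁻⁸ > Ksp = 2.2×10⁻⁹, so the solution is supersaturated and SrF₂ precipitates.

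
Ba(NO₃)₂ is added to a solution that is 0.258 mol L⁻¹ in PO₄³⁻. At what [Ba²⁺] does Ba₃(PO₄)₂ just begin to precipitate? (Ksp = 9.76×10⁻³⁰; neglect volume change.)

5.27×10⁻¹⁰ M

Each salt precipitates once Q = Ksp for that salt.
Ba₃(PO₄)₂(s) ⇌ 3 Ba²⁺(aq) + 2 PO₄³⁻(aq)
Ksp = [Ba²⁺]^3[PO₄³⁻]^2 = [Ba²⁺]^3(0.258)^2
[Ba²⁺]^3 = 9.76×10⁻³⁰ / (0.258)^2 = 1.47×10⁻²⁸
[Ba²⁺] = 5.27×10⁻¹⁰ mol L⁻¹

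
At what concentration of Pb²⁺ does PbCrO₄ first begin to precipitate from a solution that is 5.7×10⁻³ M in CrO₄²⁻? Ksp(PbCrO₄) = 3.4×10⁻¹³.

6.0×10⁻¹¹ M

Precipitation begins when Q = Ksp.
PbCrO₄(s) ⇌ Pb²⁺(aq) + CrO₄²⁻(aq)
Ksp = [Pb²⁺][CrO₄²⁻] = [Pb²⁺](5.7×10⁻³)
[Pb²⁺] = 3.4×10⁻¹³ / (5.7×10⁻³) = 6.0×10⁻¹¹
[Pb²⁺] = 6.0×10⁻¹¹ M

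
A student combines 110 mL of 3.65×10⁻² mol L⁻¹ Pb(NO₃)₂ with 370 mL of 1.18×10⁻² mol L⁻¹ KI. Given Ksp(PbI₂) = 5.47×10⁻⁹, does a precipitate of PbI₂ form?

Yes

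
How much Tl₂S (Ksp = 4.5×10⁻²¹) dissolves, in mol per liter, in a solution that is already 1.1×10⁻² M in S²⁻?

Tl₂S(s) ⇌ 2 Tl⁺(aq) + S²⁻(aq)
S²⁻ is already present at 1.1×10⁻² M. If s mol/L of Tl₂S dissolves, [Tl⁺] = 2s while [S²⁻] ≈ 1.1×10⁻² M.
Ksp = [Tl⁺]^2[S²⁻] = (2s)^2(1.1×10⁻²)
(2s)^2 = 4.5×10⁻²¹ / (1.1×10⁻²) = 4.1×10⁻¹⁹
s = 3.2×10⁻¹⁰ M

3.2×10⁻¹⁰ M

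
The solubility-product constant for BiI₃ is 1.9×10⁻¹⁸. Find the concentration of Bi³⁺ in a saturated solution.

BiI₃(s) ⇌ Bi³⁺(aq) + 3 I⁻(aq)
Let s be the molar solubility. Then [Bi³⁺] = s and [I⁻] = 3s.
Ksp = [Bi³⁺][I⁻]^3 = s · (3s)^3 = 27s^4 = 1.9×10⁻¹⁸
s = 1.6×10⁻⁵ mol L⁻¹
[Bi³⁺] = s = 1.6×10⁻⁵ mol L⁻¹

1.6×10⁻⁵ M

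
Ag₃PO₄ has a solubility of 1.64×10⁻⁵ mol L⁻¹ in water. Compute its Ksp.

Ksp = 1.95×10⁻¹⁸

Ag₃PO₄(s) ⇌ 3 Ag⁺(aq) + PO₄³⁻(aq)
Call the molar solubility s, so that [Ag⁺] = 3s and [PO₄³⁻] = s.
Ksp = [Ag⁺]^3[PO₄³⁻] = (3s)^3 · s = 27s^4
Ksp = 27 × (1.64×10⁻⁵)^4 = 1.95×10⁻¹⁸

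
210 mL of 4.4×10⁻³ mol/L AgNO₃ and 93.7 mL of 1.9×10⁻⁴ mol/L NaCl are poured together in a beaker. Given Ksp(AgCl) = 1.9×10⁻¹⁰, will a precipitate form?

Yes

The combined volume is 303.7 mL.
[Ag⁺] = (4.4×10⁻³)(210)/303.7 = 3.0×10⁻³ mol/L
[Cl⁻] = (1.9×10⁻⁴)(93.7)/303.7 = 5.9×10⁻⁵ mol/L
Q = [Ag⁺][Cl⁻] = 1.8×10⁻⁷
Since Q (1.8×10⁻⁷) exceeds Ksp (1.9×10⁻¹⁰), AgCl will precipitate.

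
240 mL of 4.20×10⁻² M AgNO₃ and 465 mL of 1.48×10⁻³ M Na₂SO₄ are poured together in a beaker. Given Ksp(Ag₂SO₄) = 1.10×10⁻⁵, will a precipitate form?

No

Total volume after mixing = 240 + 465 = 705 mL.
[Ag⁺] = (4.20×10⁻²)(240)/705 = 1.43×10⁻² M
[SO₄²⁻] = (1.48×10⁻³)(465)/705 = 9.76×10⁻⁴ M
Q = [Ag⁺]^2[SO₄²⁻] = 2.00×10⁻⁷
Since Q (2.00×10⁻⁷) is less than Ksp (1.10×10⁻⁵), no Ag₂SO₄ precipitates.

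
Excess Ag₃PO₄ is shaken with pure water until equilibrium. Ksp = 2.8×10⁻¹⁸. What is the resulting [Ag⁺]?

Ag₃PO₄(s) ⇌ 3 Ag⁺(aq) + PO₄³⁻(aq)
For each mole of Ag₃PO₄ that dissolves per liter, [Ag⁺] = 3s and [PO₄³⁻] = s; let s denote this solubility.
Ksp = [Ag⁺]^3[PO₄³⁻] = (3s)^3 · s = 27s^4 = 2.8×10⁻¹⁸
s = 1.8×10⁻⁵ mol/L
[Ag⁺] = 3s = 5.4×10⁻⁵ mol/L

5.4×10⁻⁵ M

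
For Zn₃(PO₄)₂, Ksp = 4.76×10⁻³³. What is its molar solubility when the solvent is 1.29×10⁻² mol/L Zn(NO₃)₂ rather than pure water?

Zn₃(PO₄)₂(s) ⇌ 3 Zn²⁺(aq) + 2 PO₄³⁻(aq)
With Zn²⁺ already at 1.29×10⁻² mol/L and s small, take [Zn²⁺] ≈ 1.29×10⁻² mol/L and [PO₄³⁻] = 2s.
Ksp = [Zn²⁺]^3[PO₄³⁻]^2 = (1.29×10⁻²)^3(2s)^2
(2s)^2 = 4.76×10⁻³³ / (1.29×10⁻²)^3 = 2.22×10⁻²⁷
s = 2.35×10⁻¹⁴ mol/L

2.35×10⁻¹⁴ M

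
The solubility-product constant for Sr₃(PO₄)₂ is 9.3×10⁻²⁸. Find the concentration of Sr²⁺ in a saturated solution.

4.6×10⁻⁶ M

Sr₃(PO₄)₂(s) ⇌ 3 Sr²⁺(aq) + 2 PO₄³⁻(aq)
With molar solubility s: [Sr²⁺] = 3s, [PO₄³⁻] = 2s.
Ksp = [Sr²⁺]^3[PO₄³⁻]^2 = (3s)^3 · (2s)^2 = 108s^5 = 9.3×10⁻²⁸
s = 1.5×10⁻⁶ M
[Sr²⁺] = 3s = 4.6×10⁻⁶ M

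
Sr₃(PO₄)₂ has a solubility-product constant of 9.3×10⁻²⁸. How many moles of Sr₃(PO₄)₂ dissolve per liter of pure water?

Sr₃(PO₄)₂(s) ⇌ 3 Sr²⁺(aq) + 2 PO₄³⁻(aq)
Let s be the molar solubility. Then [Sr²⁺] = 3s and [PO₄³⁻] = 2s.
Ksp = [Sr²⁺]^3[PO₄³⁻]^2 = (3s)^3 · (2s)^2 = 108s^5
108s^5 = 9.3×10⁻²⁸  ⇒  s^5 = 8.6×10⁻³⁰
s = (8.6×10⁻³⁰)^(1/5) = 1.5×10⁻⁶ mol L⁻¹

1.5×10⁻⁶ M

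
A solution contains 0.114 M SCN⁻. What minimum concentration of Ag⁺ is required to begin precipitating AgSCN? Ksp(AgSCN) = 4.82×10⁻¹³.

A salt starts to precipitate once the ion product Q reaches its Ksp.
AgSCN(s) ⇌ Ag⁺(aq) + SCN⁻(aq)
Ksp = [Ag⁺][SCN⁻] = [Ag⁺](0.114)
[Ag⁺] = 4.82×10⁻¹³ / (0.114) = 4.23×10⁻¹²
[Ag⁺] = 4.23×10⁻¹² M

4.23×10⁻¹² M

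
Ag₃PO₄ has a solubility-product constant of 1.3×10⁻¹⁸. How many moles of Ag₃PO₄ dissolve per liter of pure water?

Ag₃PO₄(s) ⇌ 3 Ag⁺(aq) + PO₄³⁻(aq)
For each mole of Ag₃PO₄ that dissolves per liter, [Ag⁺] = 3s and [PO₄³⁻] = s; let s denote this solubility.
Ksp = [Ag⁺]^3[PO₄³⁻] = (3s)^3 · s = 27s^4
27s^4 = 1.3×10⁻¹⁸  ⇒  s^4 = 4.8×10⁻²⁰
s = 1.5×10⁻⁵ M

1.5×10⁻⁵ M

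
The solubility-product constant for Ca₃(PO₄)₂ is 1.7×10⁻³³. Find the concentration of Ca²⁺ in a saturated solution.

3.3×10⁻⁷ M

Ca₃(PO₄)₂(s) ⇌ 3 Ca²⁺(aq) + 2 PO₄³⁻(aq)
Call the molar solubility s, so that [Ca²⁺] = 3s and [PO₄³⁻] = 2s.
Ksp = [Ca²⁺]^3[PO₄³⁻]^2 = (3s)^3 · (2s)^2 = 108s^5 = 1.7×10⁻³³
s = 1.1×10⁻⁷ M
[Ca²⁺] = 3s = 3.3×10⁻⁷ M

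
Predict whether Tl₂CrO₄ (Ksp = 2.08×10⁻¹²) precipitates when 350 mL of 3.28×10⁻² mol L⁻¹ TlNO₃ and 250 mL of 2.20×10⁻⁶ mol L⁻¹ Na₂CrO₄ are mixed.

The combined volume is 600 mL.
[Tl⁺] = (3.28×10⁻²)(350)/600 = 1.91×10⁻² mol L⁻¹
[CrO₄²⁻] = (2.20×10⁻⁶)(250)/600 = 9.17×10⁻⁷ mol L⁻¹
Q = [Tl⁺]^2[CrO₄²⁻] = 3.36×10⁻¹⁰
Q = 3.36×10⁻¹⁰ > Ksp = 2.08×10⁻¹², so the solution is supersaturated and Tl₂CrO₄ precipitates.

Yes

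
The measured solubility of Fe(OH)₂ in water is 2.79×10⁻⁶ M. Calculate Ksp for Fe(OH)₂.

Ksp = 8.69×10⁻¹⁷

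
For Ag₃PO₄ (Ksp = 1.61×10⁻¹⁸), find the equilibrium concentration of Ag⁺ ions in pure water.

4.69×10⁻⁵ M

Ag₃PO₄(s) ⇌ 3 Ag⁺(aq) + PO₄³⁻(aq)
With molar solubility s: [Ag⁺] = 3s, [PO₄³⁻] = s.
Ksp = [Ag⁺]^3[PO₄³⁻] = (3s)^3 · s = 27s^4 = 1.61×10⁻¹⁸
s = 1.56×10⁻⁵ M
[Ag⁺] = 3s = 4.69×10⁻⁵ M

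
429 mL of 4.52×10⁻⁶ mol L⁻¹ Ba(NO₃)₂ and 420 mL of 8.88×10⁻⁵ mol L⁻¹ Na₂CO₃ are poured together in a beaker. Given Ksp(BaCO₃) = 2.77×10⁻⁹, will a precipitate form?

After mixing, V = 429 mL + 420 mL = 849 mL.
[Ba²⁺] = (4.52×10⁻⁶)(429)/849 = 2.28×10⁻⁶ mol L⁻¹
[CO₃²⁻] = (8.88×10⁻⁵)(420)/849 = 4.39×10⁻⁵ mol L⁻¹
Q = [Ba²⁺][CO₃²⁻] = 1.00×10⁻¹⁰
Q = 1.00×10⁻¹⁰ < Ksp = 2.77×10⁻⁹, so the solution is unsaturated and no precipitate forms.

No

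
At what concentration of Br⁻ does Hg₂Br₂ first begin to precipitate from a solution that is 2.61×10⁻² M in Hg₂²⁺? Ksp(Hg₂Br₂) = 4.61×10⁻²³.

Precipitation begins when Q = Ksp.
Hg₂Br₂(s) ⇌ Hg₂²⁺(aq) + 2 Br⁻(aq)
Ksp = [Hg₂²⁺][Br⁻]^2 = [Br⁻]^2(2.61×10⁻²)
[Br⁻]^2 = 4.61×10⁻²³ / (2.61×10⁻²) = 1.77×10⁻²¹
[Br⁻] = 4.20×10⁻¹¹ M

4.20×10⁻¹¹ M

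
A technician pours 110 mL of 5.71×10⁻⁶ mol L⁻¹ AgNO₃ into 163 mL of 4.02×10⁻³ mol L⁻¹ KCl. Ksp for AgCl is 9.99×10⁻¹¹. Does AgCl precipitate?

Total volume after mixing = 110 + 163 = 273 mL.
[Ag⁺] = (5.71×10⁻⁶)(110)/273 = 2.30×10⁻⁶ mol L⁻¹
[Cl⁻] = (4.02×10⁻³)(163)/273 = 2.40×10⁻³ mol L⁻¹
Q = [Ag⁺][Cl⁻] = 5.52×10⁻⁹
Because Q > Ksp (5.52×10⁻⁹ vs 9.99×10⁻¹¹), a precipitate of AgCl forms.

Yes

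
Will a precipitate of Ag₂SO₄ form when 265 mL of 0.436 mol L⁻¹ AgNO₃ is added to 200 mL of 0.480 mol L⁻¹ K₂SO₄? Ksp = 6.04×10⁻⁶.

Yes

The combined volume is 465 mL.
[Ag⁺] = (0.436)(265)/465 = 0.248 mol L⁻¹
[SO₄²⁻] = (0.480)(200)/465 = 0.206 mol L⁻¹
Q = [Ag⁺]^2[SO₄²⁻] = 1.27×10⁻²
Q = 1.27×10⁻² > Ksp = 6.04×10⁻⁶, so the solution is supersaturated and Ag₂SO₄ precipitates.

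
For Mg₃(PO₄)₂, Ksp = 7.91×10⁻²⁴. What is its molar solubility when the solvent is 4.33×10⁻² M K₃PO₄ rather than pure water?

Mg₃(PO₄)₂(s) ⇌ 3 Mg²⁺(aq) + 2 PO₄³⁻(aq)
PO₄³⁻ is already present at 4.33×10⁻² M. If s mol/L of Mg₃(PO₄)₂ dissolves, [Mg²⁺] = 3s while [PO₄³⁻] ≈ 4.33×10⁻² M.
Ksp = [Mg²⁺]^3[PO₄³⁻]^2 = (3s)^3(4.33×10⁻²)^2
(3s)^3 = 7.91×10⁻²⁴ / (4.33×10⁻²)^2 = 4.22×10⁻²¹
s = 5.39×10⁻⁸ M

5.39×10⁻⁸ M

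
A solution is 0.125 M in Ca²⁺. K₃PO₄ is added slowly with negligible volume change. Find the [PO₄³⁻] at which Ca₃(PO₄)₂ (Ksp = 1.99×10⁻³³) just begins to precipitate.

1.01×10⁻¹⁵ M

Precipitation of each salt begins when its ion product equals Ksp.
Ca₃(PO₄)₂(s) ⇌ 3 Ca²⁺(aq) + 2 PO₄³⁻(aq)
Ksp = [Ca²⁺]^3[PO₄³⁻]^2 = [PO₄³⁻]^2(0.125)^3
[PO₄³⁻]^2 = 1.99×10⁻³³ / (0.125)^3 = 1.02×10⁻³⁰
[PO₄³⁻] = 1.01×10⁻¹⁵ M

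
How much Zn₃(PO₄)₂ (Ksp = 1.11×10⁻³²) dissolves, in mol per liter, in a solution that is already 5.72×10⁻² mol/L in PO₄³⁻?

5.01×10⁻¹¹ M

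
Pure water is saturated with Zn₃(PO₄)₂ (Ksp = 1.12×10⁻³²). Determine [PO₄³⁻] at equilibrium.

3.19×10⁻⁷ M

Zn₃(PO₄)₂(s) ⇌ 3 Zn²⁺(aq) + 2 PO₄³⁻(aq)
For each mole of Zn₃(PO₄)₂ that dissolves per liter, [Zn²⁺] = 3s and [PO₄³⁻] = 2s; let s denote this solubility.
Ksp = [Zn²⁺]^3[PO₄³⁻]^2 = (3s)^3 · (2s)^2 = 108s^5 = 1.12×10⁻³²
s = 1.60×10⁻⁷ mol L⁻¹
[PO₄³⁻] = 2s = 3.19×10⁻⁷ mol L⁻¹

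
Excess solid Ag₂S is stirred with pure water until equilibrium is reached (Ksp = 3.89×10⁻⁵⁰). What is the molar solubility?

Ag₂S(s) ⇌ 2 Ag⁺(aq) + S²⁻(aq)
Let s be the molar solubility. Then [Ag⁺] = 2s and [S²⁻] = s.
Ksp = [Ag⁺]^2[S²⁻] = (2s)^2 · s = 4s^3
4s^3 = 3.89×10⁻⁵⁰  ⇒  s^3 = 9.73×10⁻⁵¹
Taking the 3rd root, s = 2.13×10⁻¹⁷ mol/L.

2.13×10⁻¹⁷ M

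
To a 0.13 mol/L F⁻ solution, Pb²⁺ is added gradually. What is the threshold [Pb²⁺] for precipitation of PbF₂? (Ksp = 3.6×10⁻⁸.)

2.1×10⁻⁶ M

Precipitation of each salt begins when its ion product equals Ksp.
PbF₂(s) ⇌ Pb²⁺(aq) + 2 F⁻(aq)
Ksp = [Pb²⁺][F⁻]^2 = [Pb²⁺](0.13)^2
[Pb²⁺] = 3.6×10⁻⁸ / (0.13)^2 = 2.1×10⁻⁶
[Pb²⁺] = 2.1×10⁻⁶ mol/L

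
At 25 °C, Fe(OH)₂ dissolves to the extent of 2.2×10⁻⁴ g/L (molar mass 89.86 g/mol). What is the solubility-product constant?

Ksp = 5.9×10⁻¹⁷

Convert to molarity: s = 2.2×10⁻⁴ / 89.86 = 2.448×10⁻⁶ mol/L
Fe(OH)₂(s) ⇌ Fe²⁺(aq) + 2 OH⁻(aq)
Let s be the molar solubility. Then [Fe²⁺] = s and [OH⁻] = 2s.
Ksp = [Fe²⁺][OH⁻]^2 = s · (2s)^2 = 4s^3
Ksp = 4 × (2.448×10⁻⁶)^3 = 5.9×10⁻¹⁷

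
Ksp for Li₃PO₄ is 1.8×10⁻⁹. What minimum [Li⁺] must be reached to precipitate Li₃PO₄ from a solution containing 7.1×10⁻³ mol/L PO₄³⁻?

6.3×10⁻³ M

Precipitation of each salt begins when its ion product equals Ksp.
Li₃PO₄(s) ⇌ 3 Li⁺(aq) + PO₄³⁻(aq)
Ksp = [Li⁺]^3[PO₄³⁻] = [Li⁺]^3(7.1×10⁻³)
[Li⁺]^3 = 1.8×10⁻⁹ / (7.1×10⁻³) = 2.5×10⁻⁷
[Li⁺] = 6.3×10⁻³ mol/L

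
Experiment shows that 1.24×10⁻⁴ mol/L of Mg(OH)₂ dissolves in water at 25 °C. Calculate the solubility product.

Ksp = 7.63×10⁻¹²

Mg(OH)₂(s) ⇌ Mg²⁺(aq) + 2 OH⁻(aq)
Call the molar solubility s, so that [Mg²⁺] = s and [OH⁻] = 2s.
Ksp = [Mg²⁺][OH⁻]^2 = s · (2s)^2 = 4s^3
Ksp = 4 × (1.24×10⁻⁴)^3 = 7.63×10⁻¹²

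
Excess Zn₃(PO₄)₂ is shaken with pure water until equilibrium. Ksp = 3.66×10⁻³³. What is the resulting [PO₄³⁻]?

2.55×10⁻⁷ M

Zn₃(PO₄)₂(s) ⇌ 3 Zn²⁺(aq) + 2 PO₄³⁻(aq)
With molar solubility s: [Zn²⁺] = 3s, [PO₄³⁻] = 2s.
Ksp = [Zn²⁺]^3[PO₄³⁻]^2 = (3s)^3 · (2s)^2 = 108s^5 = 3.66×10⁻³³
s = 1.28×10⁻⁷ mol/L
[PO₄³⁻] = 2s = 2.55×10⁻⁷ mol/L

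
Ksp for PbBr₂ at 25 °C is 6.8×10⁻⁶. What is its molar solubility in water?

1.2×10⁻² M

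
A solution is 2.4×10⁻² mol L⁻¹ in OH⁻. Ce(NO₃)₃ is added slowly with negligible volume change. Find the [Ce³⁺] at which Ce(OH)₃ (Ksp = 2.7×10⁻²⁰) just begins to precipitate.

2.0×10⁻¹⁵ M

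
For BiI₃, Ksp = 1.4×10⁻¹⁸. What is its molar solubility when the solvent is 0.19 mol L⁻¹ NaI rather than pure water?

2.0×10⁻¹⁶ M

BiI₃(s) ⇌ Bi³⁺(aq) + 3 I⁻(aq)
Let s be the solubility of BiI₃ here. The common ion gives [I⁻] ≈ 0.19 mol L⁻¹, and [Bi³⁺] = s.
Ksp = [Bi³⁺][I⁻]^3 = s(0.19)^3
s = 1.4×10⁻¹⁸ / (0.19)^3 = 2.0×10⁻¹⁶
s = 2.0×10⁻¹⁶ mol L⁻¹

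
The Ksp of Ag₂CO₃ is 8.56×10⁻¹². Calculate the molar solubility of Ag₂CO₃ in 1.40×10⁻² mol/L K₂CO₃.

1.24×10⁻⁵ M

Ag₂CO₃(s) ⇌ 2 Ag⁺(aq) + CO₃²⁻(aq)
The solution already contains CO₃²⁻ at 1.40×10⁻² mol/L. Let s be the molar solubility of Ag₂CO₃.
[CO₃²⁻] ≈ 1.40×10⁻² mol/L (common ion dominates); [Ag⁺] = 2s.
Ksp = [Ag⁺]^2[CO₃²⁻] = (2s)^2(1.40×10⁻²)
(2s)^2 = 8.56×10⁻¹² / (1.40×10⁻²) = 6.11×10⁻¹⁰
s = 1.24×10⁻⁵ mol/L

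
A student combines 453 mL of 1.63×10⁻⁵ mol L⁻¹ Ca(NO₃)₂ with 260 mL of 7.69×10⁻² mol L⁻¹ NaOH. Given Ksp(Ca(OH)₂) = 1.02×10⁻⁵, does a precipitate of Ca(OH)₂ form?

No

The combined volume is 713 mL.
[Ca²⁺] = (1.63×10⁻⁵)(453)/713 = 1.04×10⁻⁵ mol L⁻¹
[OH⁻] = (7.69×10⁻²)(260)/713 = 2.80×10⁻² mol L⁻¹
Q = [Ca²⁺][OH⁻]^2 = 8.14×10⁻⁹
Q < Ksp (8.14×10⁻⁹ vs 1.02×10⁻⁵); the solution remains unsaturated and no precipitate forms.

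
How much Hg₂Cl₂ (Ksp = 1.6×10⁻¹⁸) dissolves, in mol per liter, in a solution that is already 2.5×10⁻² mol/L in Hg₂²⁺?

Hg₂Cl₂(s) ⇌ Hg₂²⁺(aq) + 2 Cl⁻(aq)
Let s be the solubility of Hg₂Cl₂ here. The common ion gives [Hg₂²⁺] ≈ 2.5×10⁻² mol/L, and [Cl⁻] = 2s.
Ksp = [Hg₂²⁺][Cl⁻]^2 = (2.5×10⁻²)(2s)^2
(2s)^2 = 1.6×10⁻¹⁸ / (2.5×10⁻²) = 6.4×10⁻¹⁷
s = 4.0×10⁻⁹ mol/L

4.0×10⁻⁹ M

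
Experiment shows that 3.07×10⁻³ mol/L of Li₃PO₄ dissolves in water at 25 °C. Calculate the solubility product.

Ksp = 2.40×10⁻⁹

Li₃PO₄(s) ⇌ 3 Li⁺(aq) + PO₄³⁻(aq)
With molar solubility s: [Li⁺] = 3s, [PO₄³⁻] = s.
Ksp = [Li⁺]^3[PO₄³⁻] = (3s)^3 · s = 27s^4
Ksp = 27 × (3.07×10⁻³)^4 = 2.40×10⁻⁹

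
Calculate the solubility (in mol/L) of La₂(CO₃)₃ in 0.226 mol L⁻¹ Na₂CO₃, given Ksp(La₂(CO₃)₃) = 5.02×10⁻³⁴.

La₂(CO₃)₃(s) ⇌ 2 La³⁺(aq) + 3 CO₃²⁻(aq)
With CO₃²⁻ already at 0.226 mol L⁻¹ and s small, take [CO₃²⁻] ≈ 0.226 mol L⁻¹ and [La³⁺] = 2s.
Ksp = [La³⁺]^2[CO₃²⁻]^3 = (2s)^2(0.226)^3
(2s)^2 = 5.02×10⁻³⁴ / (0.226)^3 = 4.35×10⁻³²
s = 1.04×10⁻¹⁶ mol L⁻¹

1.04×10⁻¹⁶ M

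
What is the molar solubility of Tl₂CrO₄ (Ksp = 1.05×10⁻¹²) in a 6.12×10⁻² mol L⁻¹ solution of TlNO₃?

Tl₂CrO₄(s) ⇌ 2 Tl⁺(aq) + CrO₄²⁻(aq)
Tl⁺ is already present at 6.12×10⁻² mol L⁻¹. If s mol/L of Tl₂CrO₄ dissolves, [CrO₄²⁻] = s while [Tl⁺] ≈ 6.12×10⁻² mol L⁻¹.
Ksp = [Tl⁺]^2[CrO₄²⁻] = (6.12×10⁻²)^2s
s = 1.05×10⁻¹² / (6.12×10⁻²)^2 = 2.80×10⁻¹⁰
s = 2.80×10⁻¹⁰ mol L⁻¹

2.80×10⁻¹⁰ M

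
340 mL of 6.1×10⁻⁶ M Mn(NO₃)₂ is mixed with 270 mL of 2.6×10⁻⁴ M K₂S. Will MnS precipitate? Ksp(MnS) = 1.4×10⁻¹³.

After mixing, V = 340 mL + 270 mL = 610 mL.
[Mn²⁺] = (6.1×10⁻⁶)(340)/610 = 3.4×10⁻⁶ M
[S²⁻] = (2.6×10⁻⁴)(270)/610 = 1.2×10⁻⁴ M
Q = [Mn²⁺][S²⁻] = 3.9×10⁻¹⁰
Because Q > Ksp (3.9×10⁻¹⁰ vs 1.4×10⁻¹³), a precipitate of MnS forms.

Yes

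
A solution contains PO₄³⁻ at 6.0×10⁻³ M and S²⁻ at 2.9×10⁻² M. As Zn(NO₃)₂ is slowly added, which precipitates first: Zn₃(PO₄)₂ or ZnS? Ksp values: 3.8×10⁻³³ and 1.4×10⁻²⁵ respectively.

ZnS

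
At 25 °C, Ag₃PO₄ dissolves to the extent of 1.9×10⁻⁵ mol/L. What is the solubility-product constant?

Ksp = 3.5×10⁻¹⁸

Ag₃PO₄(s) ⇌ 3 Ag⁺(aq) + PO₄³⁻(aq)
For each mole of Ag₃PO₄ that dissolves per liter, [Ag⁺] = 3s and [PO₄³⁻] = s; let s denote this solubility.
Ksp = [Ag⁺]^3[PO₄³⁻] = (3s)^3 · s = 27s^4
Ksp = 27 × (1.9×10⁻⁵)^4 = 3.5×10⁻¹⁸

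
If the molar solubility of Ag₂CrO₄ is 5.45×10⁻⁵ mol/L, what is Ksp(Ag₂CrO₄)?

Ag₂CrO₄(s) ⇌ 2 Ag⁺(aq) + CrO₄²⁻(aq)
If s mol/L of Ag₂CrO₄ dissolves, [Ag⁺] = 2s and [CrO₄²⁻] = s.
Ksp = [Ag⁺]^2[CrO₄²⁻] = (2s)^2 · s = 4s^3
Ksp = 4 × (5.45×10⁻⁵)^3 = 6.48×10⁻¹³

Ksp = 6.48×10⁻¹³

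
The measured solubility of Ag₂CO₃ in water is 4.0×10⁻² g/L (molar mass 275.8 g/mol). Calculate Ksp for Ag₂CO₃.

Convert to molarity: s = 4.0×10⁻² / 275.8 = 1.450×10⁻⁴ mol/L
Ag₂CO₃(s) ⇌ 2 Ag⁺(aq) + CO₃²⁻(aq)
With molar solubility s: [Ag⁺] = 2s, [CO₃²⁻] = s.
Ksp = [Ag⁺]^2[CO₃²⁻] = (2s)^2 · s = 4s^3
Ksp = 4 × (1.450×10⁻⁴)^3 = 1.2×10⁻¹¹

Ksp = 1.2×10⁻¹¹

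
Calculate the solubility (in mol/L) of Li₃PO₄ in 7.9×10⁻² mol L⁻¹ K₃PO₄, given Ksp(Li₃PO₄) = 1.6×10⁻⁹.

9.1×10⁻⁴ M

Li₃PO₄(s) ⇌ 3 Li⁺(aq) + PO₄³⁻(aq)
PO₄³⁻ is already present at 7.9×10⁻² mol L⁻¹. If s mol/L of Li₃PO₄ dissolves, [Li⁺] = 3s while [PO₄³⁻] ≈ 7.9×10⁻² mol L⁻¹.
Ksp = [Li⁺]^3[PO₄³⁻] = (3s)^3(7.9×10⁻²)
(3s)^3 = 1.6×10⁻⁹ / (7.9×10⁻²) = 2.0×10⁻⁸
s = 9.1×10⁻⁴ mol L⁻¹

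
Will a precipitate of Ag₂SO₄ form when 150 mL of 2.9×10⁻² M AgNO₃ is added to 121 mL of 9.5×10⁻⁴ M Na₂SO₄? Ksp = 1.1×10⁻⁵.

No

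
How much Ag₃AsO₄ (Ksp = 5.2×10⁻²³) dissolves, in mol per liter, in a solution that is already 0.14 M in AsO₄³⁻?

2.4×10⁻⁸ M

Ag₃AsO₄(s) ⇌ 3 Ag⁺(aq) + AsO₄³⁻(aq)
The solution already contains AsO₄³⁻ at 0.14 M. Let s be the molar solubility of Ag₃AsO₄.
[AsO₄³⁻] ≈ 0.14 M (common ion dominates); [Ag⁺] = 3s.
Ksp = [Ag⁺]^3[AsO₄³⁻] = (3s)^3(0.14)
(3s)^3 = 5.2×10⁻²³ / (0.14) = 3.7×10⁻²²
s = 2.4×10⁻⁸ M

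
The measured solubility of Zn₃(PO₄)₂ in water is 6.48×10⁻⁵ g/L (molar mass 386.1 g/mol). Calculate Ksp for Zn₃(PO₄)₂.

Molar solubility s = (6.48×10⁻⁵ g/L) / (386.1 g/mol) = 1.6783×10⁻⁷ mol/L
Zn₃(PO₄)₂(s) ⇌ 3 Zn²⁺(aq) + 2 PO₄³⁻(aq)
Let s be the molar solubility. Then [Zn²⁺] = 3s and [PO₄³⁻] = 2s.
Ksp = [Zn²⁺]^3[PO₄³⁻]^2 = (3s)^3 · (2s)^2 = 108s^5
Ksp = 108 × (1.6783×10⁻⁷)^5 = 1.44×10⁻³²

Ksp = 1.44×10⁻³²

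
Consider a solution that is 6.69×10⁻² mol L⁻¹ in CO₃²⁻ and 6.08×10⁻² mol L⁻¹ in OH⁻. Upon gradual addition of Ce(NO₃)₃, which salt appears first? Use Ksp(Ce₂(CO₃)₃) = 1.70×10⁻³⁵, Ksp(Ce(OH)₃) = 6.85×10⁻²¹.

Precipitation of each salt begins when its ion product equals Ksp.
For Ce₂(CO₃)₃: [Ce³⁺] = (Ksp/[CO₃²⁻]^3)^(1/2) = 2.38×10⁻¹⁶ mol L⁻¹
For Ce(OH)₃: [Ce³⁺] = (Ksp/[OH⁻]^3) = 3.05×10⁻¹⁷ mol L⁻¹
The smaller threshold [Ce³⁺] is reached first, so Ce(OH)₃ precipitates first.

Ce(OH)₃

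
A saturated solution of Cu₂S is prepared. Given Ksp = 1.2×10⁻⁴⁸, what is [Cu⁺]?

1.3×10⁻¹⁶ M

Cu₂S(s) ⇌ 2 Cu⁺(aq) + S²⁻(aq)
Call the molar solubility s, so that [Cu⁺] = 2s and [S²⁻] = s.
Ksp = [Cu⁺]^2[S²⁻] = (2s)^2 · s = 4s^3 = 1.2×10⁻⁴⁸
s = 6.7×10⁻¹⁷ M
[Cu⁺] = 2s = 1.3×10⁻¹⁶ M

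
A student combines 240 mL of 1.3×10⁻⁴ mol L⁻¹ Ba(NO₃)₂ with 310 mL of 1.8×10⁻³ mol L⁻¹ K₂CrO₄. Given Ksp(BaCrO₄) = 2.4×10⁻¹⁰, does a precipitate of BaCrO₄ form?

Total volume after mixing = 240 + 310 = 550 mL.
[Ba²⁺] = (1.3×10⁻⁴)(240)/550 = 5.7×10⁻⁵ mol L⁻¹
[CrO₄²⁻] = (1.8×10⁻³)(310)/550 = 1.0×10⁻³ mol L⁻¹
Q = [Ba²⁺][CrO₄²⁻] = 5.8×10⁻⁸
Q = 5.8×10⁻⁸ > Ksp = 2.4×10⁻¹⁰, so the solution is supersaturated and BaCrO₄ precipitates.

Yes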